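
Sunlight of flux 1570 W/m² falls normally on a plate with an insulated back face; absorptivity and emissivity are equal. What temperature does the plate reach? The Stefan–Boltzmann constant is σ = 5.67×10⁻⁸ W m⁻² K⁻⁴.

T ≈ 408 K

Absorbed flux αS = emitted flux εσT⁴ (one radiating face); with α = ε, T = (S/σ)^(1/4).
T = (1570 / 5.67×10⁻⁸)^(1/4) = (2.77×10^10)^(1/4).
T = 408 K.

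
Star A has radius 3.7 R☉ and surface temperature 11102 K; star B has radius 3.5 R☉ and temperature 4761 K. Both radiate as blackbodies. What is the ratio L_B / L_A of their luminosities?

L_B/L_A ≈ 0.0303

L = 4πR²σT⁴ ∝ R²T⁴, so L_B/L_A = (3.5/3.7)² × (4761/11102)⁴ = 0.895 × 0.0338 = 0.0303.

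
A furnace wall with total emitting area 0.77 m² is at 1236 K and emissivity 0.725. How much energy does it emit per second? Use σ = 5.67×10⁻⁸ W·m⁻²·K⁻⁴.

P ≈ 73900 W

P = εσAT⁴ = 0.725 × 5.67×10⁻⁸ × 0.770 × (1236)⁴ = 0.725 × 5.67×10⁻⁸ × 0.770 × 2.33×10^12.
P = 73900 W.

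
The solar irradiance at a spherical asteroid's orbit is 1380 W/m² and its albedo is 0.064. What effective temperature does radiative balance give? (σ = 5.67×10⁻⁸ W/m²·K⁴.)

T ≈ 275 K

Power absorbed = (1−a)S·πR²; power emitted = 4πR²σT⁴. Equating and cancelling πR²:
T = ((1−a)S / 4σ)^(1/4) = (1290 / (4 × 5.67×10⁻⁸))^(1/4) = (5.70×10^9)^(1/4).
T = 275 K.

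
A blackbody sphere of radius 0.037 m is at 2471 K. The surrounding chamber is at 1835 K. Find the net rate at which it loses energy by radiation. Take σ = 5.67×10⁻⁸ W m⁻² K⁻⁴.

Q ≈ 25300 W

A = 4πr² = 4π × (0.037)² = 0.0172 m².
Q = σA(T⁴ − T_s⁴). T⁴ − T_s⁴ = (2471)⁴ − (1835)⁴ = 3.73×10^13 − 1.13×10^13 = 2.59×10^13 K⁴.
Q = 5.67×10⁻⁸ × 0.0172 × 2.59×10^13 = 25300 W.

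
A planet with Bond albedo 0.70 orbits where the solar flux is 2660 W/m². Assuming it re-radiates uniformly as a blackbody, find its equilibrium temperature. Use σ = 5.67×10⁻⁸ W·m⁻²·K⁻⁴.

Power absorbed = (1−a)S·πR²; power emitted = 4πR²σT⁴. Equating and cancelling πR²:
T = ((1−a)S / 4σ)^(1/4) = (798 / (4 × 5.67×10⁻⁸))^(1/4) = (3.52×10^9)^(1/4).
T = 244 K.

T ≈ 244 K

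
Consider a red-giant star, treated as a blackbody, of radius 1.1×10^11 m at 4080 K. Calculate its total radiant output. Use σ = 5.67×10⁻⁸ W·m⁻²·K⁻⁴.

P ≈ 2.39×10^30 W

A = 4πr² = 4π × (1.1×10^11)² = 1.52×10^23 m².
P = σAT⁴ = 5.67×10⁻⁸ × 1.52×10^23 × (4080)⁴ = 5.67×10⁻⁸ × 1.52×10^23 × 2.77×10^14.
P = 2.39×10^30 W.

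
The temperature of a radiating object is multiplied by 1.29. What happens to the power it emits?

factor ≈ 2.77

P ∝ T⁴, so the power scales as (1.29)⁴ = 2.77.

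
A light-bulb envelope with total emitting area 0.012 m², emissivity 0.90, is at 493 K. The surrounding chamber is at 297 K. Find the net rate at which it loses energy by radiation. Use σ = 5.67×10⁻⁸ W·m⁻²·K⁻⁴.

Q = εσA(T⁴ − T_s⁴). T⁴ − T_s⁴ = (493)⁴ − (297)⁴ = 5.91×10^10 − 7.78×10^9 = 5.13×10^10 K⁴.
Q = 0.90 × 5.67×10⁻⁸ × 0.0120 × 5.13×10^10 = 31.4 W.

Q ≈ 31.4 W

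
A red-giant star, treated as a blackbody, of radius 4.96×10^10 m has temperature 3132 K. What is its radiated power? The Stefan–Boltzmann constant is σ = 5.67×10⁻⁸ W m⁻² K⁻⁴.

P ≈ 1.69×10^29 W

A = 4πr² = 4π × (4.96×10^10)² = 3.09×10^22 m².
P = σAT⁴ = 5.67×10⁻⁸ × 3.09×10^22 × (3132)⁴ = 5.67×10⁻⁸ × 3.09×10^22 × 9.62×10^13.
P = 1.69×10^29 W.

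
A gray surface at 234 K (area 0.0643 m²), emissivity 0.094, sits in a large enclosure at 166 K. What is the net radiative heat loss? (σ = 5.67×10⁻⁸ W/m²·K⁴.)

Q = εσA(T⁴ − T_s⁴). T⁴ − T_s⁴ = (234)⁴ − (166)⁴ = 3.00×10^9 − 7.59×10^8 = 2.24×10^9 K⁴.
Q = 0.094 × 5.67×10⁻⁸ × 0.0643 × 2.24×10^9 = 0.767 W.

Q ≈ 0.767 W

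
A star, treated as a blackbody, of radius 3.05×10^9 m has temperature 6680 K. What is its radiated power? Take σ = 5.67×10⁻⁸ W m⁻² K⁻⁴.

A = 4πr² = 4π × (3.05×10^9)² = 1.17×10^20 m².
P = σAT⁴ = 5.67×10⁻⁸ × 1.17×10^20 × (6680)⁴ = 5.67×10⁻⁸ × 1.17×10^20 × 1.99×10^15.
P = 1.32×10^28 W.

P ≈ 1.32×10^28 W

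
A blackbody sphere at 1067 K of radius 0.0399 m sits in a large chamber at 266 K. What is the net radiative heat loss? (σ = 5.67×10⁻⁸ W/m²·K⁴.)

A = 4πr² = 4π × (0.0399)² = 0.0200 m².
Q = σA(T⁴ − T_s⁴). T⁴ − T_s⁴ = (1067)⁴ − (266)⁴ = 1.30×10^12 − 5.01×10^9 = 1.29×10^12 K⁴.
Q = 5.67×10⁻⁸ × 0.0200 × 1.29×10^12 = 1460 W.

Q ≈ 1460 W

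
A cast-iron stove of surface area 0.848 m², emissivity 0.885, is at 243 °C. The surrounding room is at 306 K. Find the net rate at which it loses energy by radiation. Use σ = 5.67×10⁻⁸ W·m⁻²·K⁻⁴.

Convert: 243 °C = 516 K.
Q = εσA(T⁴ − T_s⁴). T⁴ − T_s⁴ = (516)⁴ − (306)⁴ = 7.09×10^10 − 8.77×10^9 = 6.21×10^10 K⁴.
Q = 0.885 × 5.67×10⁻⁸ × 0.848 × 6.21×10^10 = 2640 W.

Q ≈ 2640 W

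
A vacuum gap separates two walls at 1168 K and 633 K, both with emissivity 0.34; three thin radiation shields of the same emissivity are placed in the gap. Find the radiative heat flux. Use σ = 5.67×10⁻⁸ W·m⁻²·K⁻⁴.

Each of the 4 gaps contributes resistance (2/ε − 1) = 2/0.34 − 1 = 4.882; total = 19.53.
q = σ(T₁⁴ − T₂⁴) / 19.53 = 5.67×10⁻⁸ × 1.70×10^12 / 19.53 = 4940 W/m².

q ≈ 4940 W/m²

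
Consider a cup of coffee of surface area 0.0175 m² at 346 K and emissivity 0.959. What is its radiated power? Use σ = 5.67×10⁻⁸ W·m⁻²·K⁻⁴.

P ≈ 13.6 W

P = εσAT⁴ = 0.959 × 5.67×10⁻⁸ × 0.0175 × (346)⁴ = 0.959 × 5.67×10⁻⁸ × 0.0175 × 1.43×10^10.
P = 13.6 W.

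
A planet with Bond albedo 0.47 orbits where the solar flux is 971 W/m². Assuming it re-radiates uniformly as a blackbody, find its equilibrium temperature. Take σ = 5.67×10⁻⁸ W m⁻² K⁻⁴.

T ≈ 218 K

Power absorbed = (1−a)S·πR²; power emitted = 4πR²σT⁴. Equating and cancelling πR²:
T = ((1−a)S / 4σ)^(1/4) = (515 / (4 × 5.67×10⁻⁸))^(1/4) = (2.27×10^9)^(1/4).
T = 218 K.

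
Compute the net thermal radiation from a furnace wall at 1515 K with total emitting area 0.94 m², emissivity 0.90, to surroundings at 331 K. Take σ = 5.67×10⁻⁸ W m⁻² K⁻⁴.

Q ≈ 2.52×10^5 W

Q = εσA(T⁴ − T_s⁴). T⁴ − T_s⁴ = (1515)⁴ − (331)⁴ = 5.27×10^12 − 1.20×10^10 = 5.26×10^12 K⁴.
Q = 0.90 × 5.67×10⁻⁸ × 0.940 × 5.26×10^12 = 2.52×10^5 W.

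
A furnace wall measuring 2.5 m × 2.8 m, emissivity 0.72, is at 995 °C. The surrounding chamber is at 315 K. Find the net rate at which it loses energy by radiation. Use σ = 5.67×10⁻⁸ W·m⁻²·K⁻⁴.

A = 2.5 × 2.8 = 7.00 m².
Convert: 995 °C = 1268 K.
Q = εσA(T⁴ − T_s⁴). T⁴ − T_s⁴ = (1268)⁴ − (315)⁴ = 2.59×10^12 − 9.85×10^9 = 2.58×10^12 K⁴.
Q = 0.72 × 5.67×10⁻⁸ × 7.00 × 2.58×10^12 = 7.36×10^5 W.

Q ≈ 7.36×10^5 W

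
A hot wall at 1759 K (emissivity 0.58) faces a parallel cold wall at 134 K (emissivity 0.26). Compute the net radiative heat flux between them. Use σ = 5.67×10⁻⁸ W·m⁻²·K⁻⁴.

For two large parallel gray plates, q = σ(T₁⁴ − T₂⁴) / (1/ε₁ + 1/ε₂ − 1).
1/ε₁ + 1/ε₂ − 1 = 1/0.58 + 1/0.26 − 1 = 4.570.
T₁⁴ − T₂⁴ = 9.57×10^12 − 3.22×10^8 = 9.57×10^12 K⁴.
q = 5.67×10⁻⁸ × 9.57×10^12 / 4.570 = 1.19×10^5 W/m².

q ≈ 1.19×10^5 W/m²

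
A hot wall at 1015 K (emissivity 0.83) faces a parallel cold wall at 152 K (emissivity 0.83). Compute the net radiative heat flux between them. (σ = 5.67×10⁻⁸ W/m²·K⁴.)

For two large parallel gray plates, q = σ(T₁⁴ − T₂⁴) / (1/ε₁ + 1/ε₂ − 1).
1/ε₁ + 1/ε₂ − 1 = 1/0.83 + 1/0.83 − 1 = 1.410.
T₁⁴ − T₂⁴ = 1.06×10^12 − 5.34×10^8 = 1.06×10^12 K⁴.
q = 5.67×10⁻⁸ × 1.06×10^12 / 1.410 = 42700 W/m².

q ≈ 42700 W/m²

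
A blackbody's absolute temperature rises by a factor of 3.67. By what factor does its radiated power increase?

P ∝ T⁴, so the power scales as (3.67)⁴ = 181.

factor ≈ 181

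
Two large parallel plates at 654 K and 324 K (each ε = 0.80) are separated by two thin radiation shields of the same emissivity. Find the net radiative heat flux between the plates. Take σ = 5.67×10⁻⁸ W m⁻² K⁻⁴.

q ≈ 2170 W/m²

Each of the 3 gaps contributes resistance (2/ε − 1) = 2/0.80 − 1 = 1.500; total = 4.500.
q = σ(T₁⁴ − T₂⁴) / 4.500 = 5.67×10⁻⁸ × 1.72×10^11 / 4.500 = 2170 W/m².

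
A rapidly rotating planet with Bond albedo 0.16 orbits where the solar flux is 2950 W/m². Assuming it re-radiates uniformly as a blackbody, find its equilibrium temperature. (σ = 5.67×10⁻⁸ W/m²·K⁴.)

T ≈ 323 K

Power absorbed = (1−a)S·πR²; power emitted = 4πR²σT⁴. Equating and cancelling πR²:
T = ((1−a)S / 4σ)^(1/4) = (2480 / (4 × 5.67×10⁻⁸))^(1/4) = (1.09×10^10)^(1/4).
T = 323 K.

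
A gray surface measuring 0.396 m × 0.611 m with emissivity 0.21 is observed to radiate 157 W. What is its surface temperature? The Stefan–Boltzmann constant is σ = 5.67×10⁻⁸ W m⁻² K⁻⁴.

T ≈ 483 K

A = 0.396 × 0.611 = 0.242 m².
From P = εσAT⁴, T = (P / εσA)^(1/4) = (157 / (0.21 × 5.67×10⁻⁸ × 0.242))^(1/4).
T = (5.45×10^10)^(1/4) = 483 K.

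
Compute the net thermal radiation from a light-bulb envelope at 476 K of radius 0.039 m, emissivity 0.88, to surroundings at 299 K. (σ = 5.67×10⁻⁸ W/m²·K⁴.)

A = 4πr² = 4π × (0.039)² = 0.0191 m².
Q = εσA(T⁴ − T_s⁴). T⁴ − T_s⁴ = (476)⁴ − (299)⁴ = 5.13×10^10 − 7.99×10^9 = 4.33×10^10 K⁴.
Q = 0.88 × 5.67×10⁻⁸ × 0.0191 × 4.33×10^10 = 41.3 W.

Q ≈ 41.3 W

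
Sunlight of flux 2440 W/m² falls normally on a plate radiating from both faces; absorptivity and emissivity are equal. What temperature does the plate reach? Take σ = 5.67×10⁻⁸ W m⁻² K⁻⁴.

T ≈ 383 K

Absorbed flux αS = emitted flux 2εσT⁴ per unit area; with α = ε this gives T = (S/2σ)^(1/4).
T = (2440 / (2 × 5.67×10⁻⁸))^(1/4) = (2.15×10^10)^(1/4).
T = 383 K.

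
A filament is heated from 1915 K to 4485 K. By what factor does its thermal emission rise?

ratio ≈ 30.1

P ∝ T⁴, so the ratio is (4485/1915)⁴ = (2.342)⁴ = 30.1.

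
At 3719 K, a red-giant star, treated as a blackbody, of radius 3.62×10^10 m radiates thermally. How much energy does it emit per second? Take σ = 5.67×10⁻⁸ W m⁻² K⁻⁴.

A = 4πr² = 4π × (3.62×10^10)² = 1.65×10^22 m².
P = σAT⁴ = 5.67×10⁻⁸ × 1.65×10^22 × (3719)⁴ = 5.67×10⁻⁸ × 1.65×10^22 × 1.91×10^14.
P = 1.79×10^29 W.

P ≈ 1.79×10^29 W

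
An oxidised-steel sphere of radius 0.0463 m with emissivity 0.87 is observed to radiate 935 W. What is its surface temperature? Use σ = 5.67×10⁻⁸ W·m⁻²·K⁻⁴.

T ≈ 916 K

A = 4πr² = 4π × (0.0463)² = 0.0269 m².
From P = εσAT⁴, T = (P / εσA)^(1/4) = (935 / (0.87 × 5.67×10⁻⁸ × 0.0269))^(1/4).
T = (7.04×10^11)^(1/4) = 916 K.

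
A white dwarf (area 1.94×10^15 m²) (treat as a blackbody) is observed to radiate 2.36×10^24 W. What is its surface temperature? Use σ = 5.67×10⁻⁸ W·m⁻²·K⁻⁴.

From P = σAT⁴, T = (P / σA)^(1/4) = (2.36×10^24 / (5.67×10⁻⁸ × 1.94×10^15))^(1/4).
T = (2.15×10^16)^(1/4) = 12100 K.

T ≈ 12100 K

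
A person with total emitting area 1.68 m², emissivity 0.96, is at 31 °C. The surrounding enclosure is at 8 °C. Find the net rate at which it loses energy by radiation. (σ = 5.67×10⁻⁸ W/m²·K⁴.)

Convert: 31 °C = 304 K; 8 °C = 281 K.
Q = εσA(T⁴ − T_s⁴). T⁴ − T_s⁴ = (304)⁴ − (281)⁴ = 8.54×10^9 − 6.23×10^9 = 2.31×10^9 K⁴.
Q = 0.96 × 5.67×10⁻⁸ × 1.68 × 2.31×10^9 = 211 W.

Q ≈ 211 W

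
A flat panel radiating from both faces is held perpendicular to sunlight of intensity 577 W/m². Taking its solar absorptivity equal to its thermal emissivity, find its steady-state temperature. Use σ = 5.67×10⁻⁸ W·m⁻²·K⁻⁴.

Absorbed flux αS = emitted flux 2εσT⁴ per unit area; with α = ε this gives T = (S/2σ)^(1/4).
T = (577 / (2 × 5.67×10⁻⁸))^(1/4) = (5.09×10^9)^(1/4).
T = 267 K.

T ≈ 267 K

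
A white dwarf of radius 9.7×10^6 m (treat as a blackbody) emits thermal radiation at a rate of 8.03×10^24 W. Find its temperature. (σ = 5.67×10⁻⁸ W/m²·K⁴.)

T ≈ 18600 K

A = 4πr² = 4π × (9.7×10^6)² = 1.18×10^15 m².
From P = σAT⁴, T = (P / σA)^(1/4) = (8.03×10^24 / (5.67×10⁻⁸ × 1.18×10^15))^(1/4).
T = (1.20×10^17)^(1/4) = 18600 K.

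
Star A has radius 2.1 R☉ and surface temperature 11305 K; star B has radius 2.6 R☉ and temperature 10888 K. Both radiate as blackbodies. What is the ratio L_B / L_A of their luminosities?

L = 4πR²σT⁴ ∝ R²T⁴, so L_B/L_A = (2.6/2.1)² × (10888/11305)⁴ = 1.53 × 0.860 = 1.32.

L_B/L_A ≈ 1.32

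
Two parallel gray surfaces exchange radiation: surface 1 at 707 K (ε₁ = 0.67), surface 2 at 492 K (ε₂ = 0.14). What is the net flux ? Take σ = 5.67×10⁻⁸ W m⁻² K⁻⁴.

For two large parallel gray plates, q = σ(T₁⁴ − T₂⁴) / (1/ε₁ + 1/ε₂ − 1).
1/ε₁ + 1/ε₂ − 1 = 1/0.67 + 1/0.14 − 1 = 7.635.
T₁⁴ − T₂⁴ = 2.50×10^11 − 5.86×10^10 = 1.91×10^11 K⁴.
q = 5.67×10⁻⁸ × 1.91×10^11 / 7.635 = 1420 W/m².

q ≈ 1420 W/m²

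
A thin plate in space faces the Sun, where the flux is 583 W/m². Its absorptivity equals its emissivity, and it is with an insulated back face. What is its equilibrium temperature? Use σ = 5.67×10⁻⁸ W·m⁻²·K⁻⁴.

T ≈ 318 K

Absorbed flux αS = emitted flux εσT⁴ (one radiating face); with α = ε, T = (S/σ)^(1/4).
T = (583 / 5.67×10⁻⁸)^(1/4) = (1.03×10^10)^(1/4).
T = 318 K.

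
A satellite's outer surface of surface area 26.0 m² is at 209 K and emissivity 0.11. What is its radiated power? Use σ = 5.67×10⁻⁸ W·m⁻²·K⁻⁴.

P ≈ 309 W

P = εσAT⁴ = 0.11 × 5.67×10⁻⁸ × 26.0 × (209)⁴ = 0.11 × 5.67×10⁻⁸ × 26.0 × 1.91×10^9.
P = 309 W.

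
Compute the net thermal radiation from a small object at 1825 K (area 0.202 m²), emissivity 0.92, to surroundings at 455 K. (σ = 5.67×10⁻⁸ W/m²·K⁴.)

Q ≈ 1.16×10^5 W

Q = εσA(T⁴ − T_s⁴). T⁴ − T_s⁴ = (1825)⁴ − (455)⁴ = 1.11×10^13 − 4.29×10^10 = 1.11×10^13 K⁴.
Q = 0.92 × 5.67×10⁻⁸ × 0.202 × 1.11×10^13 = 1.16×10^5 W.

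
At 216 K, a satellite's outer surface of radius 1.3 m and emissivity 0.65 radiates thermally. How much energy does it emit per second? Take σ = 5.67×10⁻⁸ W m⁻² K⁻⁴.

P ≈ 1700 W

A = 4πr² = 4π × (1.3)² = 21.2 m².
P = εσAT⁴ = 0.65 × 5.67×10⁻⁸ × 21.2 × (216)⁴ = 0.65 × 5.67×10⁻⁸ × 21.2 × 2.18×10^9.
P = 1700 W.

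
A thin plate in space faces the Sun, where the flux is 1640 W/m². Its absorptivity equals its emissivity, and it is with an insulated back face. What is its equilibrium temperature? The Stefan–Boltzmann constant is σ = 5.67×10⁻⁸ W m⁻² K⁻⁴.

Absorbed flux αS = emitted flux εσT⁴ (one radiating face); with α = ε, T = (S/σ)^(1/4).
T = (1640 / 5.67×10⁻⁸)^(1/4) = (2.89×10^10)^(1/4).
T = 412 K.

T ≈ 412 K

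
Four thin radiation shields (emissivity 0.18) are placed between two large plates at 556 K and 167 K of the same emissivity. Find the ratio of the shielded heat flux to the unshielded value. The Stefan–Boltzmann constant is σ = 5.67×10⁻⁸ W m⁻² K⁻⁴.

With N identical shields there are N+1 = 5 gaps in series, each with the same radiative resistance, so the flux falls to 1/(N+1) of its unshielded value.

ratio ≈ 0.200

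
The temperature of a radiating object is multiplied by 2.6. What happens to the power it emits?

factor ≈ 45.7

P ∝ T⁴, so the power scales as (2.6)⁴ = 45.7.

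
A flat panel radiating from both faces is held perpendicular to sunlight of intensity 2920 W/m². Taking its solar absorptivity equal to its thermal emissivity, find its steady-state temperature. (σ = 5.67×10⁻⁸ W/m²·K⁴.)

Absorbed flux αS = emitted flux 2εσT⁴ per unit area; with α = ε this gives T = (S/2σ)^(1/4).
T = (2920 / (2 × 5.67×10⁻⁸))^(1/4) = (2.57×10^10)^(1/4).
T = 401 K.

T ≈ 401 K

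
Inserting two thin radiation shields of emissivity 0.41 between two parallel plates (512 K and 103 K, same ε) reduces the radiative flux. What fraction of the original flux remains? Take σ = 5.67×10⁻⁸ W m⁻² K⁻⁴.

ratio ≈ 0.333

With N identical shields there are N+1 = 3 gaps in series, each with the same radiative resistance, so the flux falls to 1/(N+1) of its unshielded value.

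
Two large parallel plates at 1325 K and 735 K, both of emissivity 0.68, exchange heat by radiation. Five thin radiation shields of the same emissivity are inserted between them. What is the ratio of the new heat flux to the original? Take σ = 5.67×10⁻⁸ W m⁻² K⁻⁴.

With N identical shields there are N+1 = 6 gaps in series, each with the same radiative resistance, so the flux falls to 1/(N+1) of its unshielded value.

ratio ≈ 0.167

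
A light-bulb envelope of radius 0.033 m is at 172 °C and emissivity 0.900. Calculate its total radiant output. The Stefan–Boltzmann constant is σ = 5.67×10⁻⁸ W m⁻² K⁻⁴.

A = 4πr² = 4π × (0.033)² = 0.0137 m².
172 °C = 445 K.
Stefan–Boltzmann: P = εσAT⁴ = 0.900 × 5.67×10⁻⁸ × 0.0137 × (445)⁴ = 0.900 × 5.67×10⁻⁸ × 0.0137 × 3.92×10^10.
P = 27.4 W.

P ≈ 27.4 W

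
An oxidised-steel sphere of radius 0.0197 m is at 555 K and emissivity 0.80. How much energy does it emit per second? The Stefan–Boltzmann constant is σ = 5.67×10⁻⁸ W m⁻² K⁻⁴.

P ≈ 21.0 W

A = 4πr² = 4π × (0.0197)² = 4.88×10^-3 m².
P = εσAT⁴ = 0.80 × 5.67×10⁻⁸ × 4.88×10^-3 × (555)⁴ = 0.80 × 5.67×10⁻⁸ × 4.88×10^-3 × 9.49×10^10.
P = 21.0 W.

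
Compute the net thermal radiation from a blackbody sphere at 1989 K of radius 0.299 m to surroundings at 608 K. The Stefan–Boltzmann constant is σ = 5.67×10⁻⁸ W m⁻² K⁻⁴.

Q ≈ 9.88×10^5 W

A = 4πr² = 4π × (0.299)² = 1.12 m².
Q = σA(T⁴ − T_s⁴). T⁴ − T_s⁴ = (1989)⁴ − (608)⁴ = 1.57×10^13 − 1.37×10^11 = 1.55×10^13 K⁴.
Q = 5.67×10⁻⁸ × 1.12 × 1.55×10^13 = 9.88×10^5 W.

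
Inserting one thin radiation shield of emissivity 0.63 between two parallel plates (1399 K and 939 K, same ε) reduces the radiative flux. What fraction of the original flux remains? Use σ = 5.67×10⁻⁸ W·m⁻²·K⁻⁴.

With N identical shields there are N+1 = 2 gaps in series, each with the same radiative resistance, so the flux falls to 1/(N+1) of its unshielded value.

ratio ≈ 0.500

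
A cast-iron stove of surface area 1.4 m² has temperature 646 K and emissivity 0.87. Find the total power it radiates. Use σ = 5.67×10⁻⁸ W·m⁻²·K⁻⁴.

P ≈ 12000 W

P = εσAT⁴ = 0.87 × 5.67×10⁻⁸ × 1.40 × (646)⁴ = 0.87 × 5.67×10⁻⁸ × 1.40 × 1.74×10^11.
P = 12000 W.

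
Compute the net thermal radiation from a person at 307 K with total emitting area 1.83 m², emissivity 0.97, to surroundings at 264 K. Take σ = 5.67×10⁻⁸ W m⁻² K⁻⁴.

Q = εσA(T⁴ − T_s⁴). T⁴ − T_s⁴ = (307)⁴ − (264)⁴ = 8.88×10^9 − 4.86×10^9 = 4.03×10^9 K⁴.
Q = 0.97 × 5.67×10⁻⁸ × 1.83 × 4.03×10^9 = 405 W.

Q ≈ 405 W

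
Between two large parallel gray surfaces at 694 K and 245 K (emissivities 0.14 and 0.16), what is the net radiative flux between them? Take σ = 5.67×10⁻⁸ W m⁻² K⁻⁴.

q ≈ 1040 W/m²

For two large parallel gray plates, q = σ(T₁⁴ − T₂⁴) / (1/ε₁ + 1/ε₂ − 1).
1/ε₁ + 1/ε₂ − 1 = 1/0.14 + 1/0.16 − 1 = 12.39.
T₁⁴ − T₂⁴ = 2.32×10^11 − 3.60×10^9 = 2.28×10^11 K⁴.
q = 5.67×10⁻⁸ × 2.28×10^11 / 12.39 = 1040 W/m².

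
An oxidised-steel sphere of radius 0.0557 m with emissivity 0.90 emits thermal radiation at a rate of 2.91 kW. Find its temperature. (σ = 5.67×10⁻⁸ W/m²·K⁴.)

T ≈ 1100 K

A = 4πr² = 4π × (0.0557)² = 0.0390 m².
From P = εσAT⁴, T = (P / εσA)^(1/4) = (2910 / (0.90 × 5.67×10⁻⁸ × 0.0390))^(1/4).
T = (1.46×10^12)^(1/4) = 1100 K.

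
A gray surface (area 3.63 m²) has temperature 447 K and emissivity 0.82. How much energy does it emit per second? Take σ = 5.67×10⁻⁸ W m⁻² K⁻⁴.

P ≈ 6740 W

P = εσAT⁴ = 0.82 × 5.67×10⁻⁸ × 3.63 × (447)⁴ = 0.82 × 5.67×10⁻⁸ × 3.63 × 3.99×10^10.
P = 6740 W.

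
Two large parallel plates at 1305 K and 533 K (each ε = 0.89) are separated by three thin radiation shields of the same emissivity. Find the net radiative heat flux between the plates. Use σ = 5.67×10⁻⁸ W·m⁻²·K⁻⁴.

Each of the 4 gaps contributes resistance (2/ε − 1) = 2/0.89 − 1 = 1.247; total = 4.989.
q = σ(T₁⁴ − T₂⁴) / 4.989 = 5.67×10⁻⁸ × 2.82×10^12 / 4.989 = 32000 W/m².

q ≈ 32000 W/m²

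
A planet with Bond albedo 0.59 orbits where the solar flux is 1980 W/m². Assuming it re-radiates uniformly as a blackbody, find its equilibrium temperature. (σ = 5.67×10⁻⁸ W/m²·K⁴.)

Power absorbed = (1−a)S·πR²; power emitted = 4πR²σT⁴. Equating and cancelling πR²:
T = ((1−a)S / 4σ)^(1/4) = (812 / (4 × 5.67×10⁻⁸))^(1/4) = (3.58×10^9)^(1/4).
T = 245 K.

T ≈ 245 K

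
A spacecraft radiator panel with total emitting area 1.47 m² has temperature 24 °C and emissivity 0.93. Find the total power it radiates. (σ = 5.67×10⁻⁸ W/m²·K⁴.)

P ≈ 603 W

24 °C = 297 K.
P = εσAT⁴ = 0.93 × 5.67×10⁻⁸ × 1.47 × (297)⁴ = 0.93 × 5.67×10⁻⁸ × 1.47 × 7.78×10^9.
P = 603 W.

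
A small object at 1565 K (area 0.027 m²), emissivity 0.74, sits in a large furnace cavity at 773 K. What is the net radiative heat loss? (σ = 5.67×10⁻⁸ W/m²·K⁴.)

Q ≈ 6390 W

Q = εσA(T⁴ − T_s⁴). T⁴ − T_s⁴ = (1565)⁴ − (773)⁴ = 6.00×10^12 − 3.57×10^11 = 5.64×10^12 K⁴.
Q = 0.74 × 5.67×10⁻⁸ × 0.0270 × 5.64×10^12 = 6390 W.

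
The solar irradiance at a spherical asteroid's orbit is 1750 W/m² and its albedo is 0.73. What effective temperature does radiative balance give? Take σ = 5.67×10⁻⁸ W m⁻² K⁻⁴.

T ≈ 214 K

Power absorbed = (1−a)S·πR²; power emitted = 4πR²σT⁴. Equating and cancelling πR²:
T = ((1−a)S / 4σ)^(1/4) = (473 / (4 × 5.67×10⁻⁸))^(1/4) = (2.08×10^9)^(1/4).
T = 214 K.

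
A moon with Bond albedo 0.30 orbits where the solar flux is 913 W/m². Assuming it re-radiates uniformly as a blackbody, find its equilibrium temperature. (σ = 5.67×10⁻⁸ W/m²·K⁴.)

T ≈ 230 K

Power absorbed = (1−a)S·πR²; power emitted = 4πR²σT⁴. Equating and cancelling πR²:
T = ((1−a)S / 4σ)^(1/4) = (639 / (4 × 5.67×10⁻⁸))^(1/4) = (2.82×10^9)^(1/4).
T = 230 K.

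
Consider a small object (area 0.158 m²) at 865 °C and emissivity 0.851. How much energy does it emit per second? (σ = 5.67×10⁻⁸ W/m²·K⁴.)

865 °C = 1138 K.
Stefan–Boltzmann: P = εσAT⁴ = 0.851 × 5.67×10⁻⁸ × 0.158 × (1138)⁴ = 0.851 × 5.67×10⁻⁸ × 0.158 × 1.68×10^12.
P = 12800 W.

P ≈ 12800 W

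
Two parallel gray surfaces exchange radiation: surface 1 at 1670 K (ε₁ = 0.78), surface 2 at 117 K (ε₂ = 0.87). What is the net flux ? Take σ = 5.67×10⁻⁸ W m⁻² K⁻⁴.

For two large parallel gray plates, q = σ(T₁⁴ − T₂⁴) / (1/ε₁ + 1/ε₂ − 1).
1/ε₁ + 1/ε₂ − 1 = 1/0.78 + 1/0.87 − 1 = 1.431.
T₁⁴ − T₂⁴ = 7.78×10^12 − 1.87×10^8 = 7.78×10^12 K⁴.
q = 5.67×10⁻⁸ × 7.78×10^12 / 1.431 = 3.08×10^5 W/m².

q ≈ 3.08×10^5 W/m²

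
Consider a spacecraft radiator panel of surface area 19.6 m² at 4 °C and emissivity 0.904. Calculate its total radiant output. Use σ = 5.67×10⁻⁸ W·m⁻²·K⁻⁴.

4 °C = 277 K.
Stefan–Boltzmann: P = εσAT⁴ = 0.904 × 5.67×10⁻⁸ × 19.6 × (277)⁴ = 0.904 × 5.67×10⁻⁸ × 19.6 × 5.89×10^9.
P = 5910 W.

P ≈ 5910 W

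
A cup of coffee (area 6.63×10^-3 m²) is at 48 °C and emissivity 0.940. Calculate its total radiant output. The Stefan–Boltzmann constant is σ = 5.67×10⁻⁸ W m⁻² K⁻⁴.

P ≈ 3.75 W

48 °C = 321 K.
Stefan–Boltzmann: P = εσAT⁴ = 0.940 × 5.67×10⁻⁸ × 6.63×10^-3 × (321)⁴ = 0.940 × 5.67×10⁻⁸ × 6.63×10^-3 × 1.06×10^10.
P = 3.75 W.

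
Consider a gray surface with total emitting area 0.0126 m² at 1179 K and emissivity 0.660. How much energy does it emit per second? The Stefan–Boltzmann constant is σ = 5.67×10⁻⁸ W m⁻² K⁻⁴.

P = εσAT⁴ = 0.660 × 5.67×10⁻⁸ × 0.0126 × (1179)⁴ = 0.660 × 5.67×10⁻⁸ × 0.0126 × 1.93×10^12.
P = 911 W.

P ≈ 911 W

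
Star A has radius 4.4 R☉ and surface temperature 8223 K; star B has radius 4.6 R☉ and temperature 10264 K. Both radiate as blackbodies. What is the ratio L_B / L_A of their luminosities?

L = 4πR²σT⁴ ∝ R²T⁴, so L_B/L_A = (4.6/4.4)² × (10264/8223)⁴ = 1.09 × 2.43 = 2.65.

L_B/L_A ≈ 2.65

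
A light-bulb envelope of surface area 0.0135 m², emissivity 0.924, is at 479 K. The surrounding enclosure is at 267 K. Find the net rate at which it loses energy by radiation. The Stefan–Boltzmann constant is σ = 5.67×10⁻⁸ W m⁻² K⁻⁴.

Q ≈ 33.6 W

Q = εσA(T⁴ − T_s⁴). T⁴ − T_s⁴ = (479)⁴ − (267)⁴ = 5.26×10^10 − 5.08×10^9 = 4.76×10^10 K⁴.
Q = 0.924 × 5.67×10⁻⁸ × 0.0135 × 4.76×10^10 = 33.6 W.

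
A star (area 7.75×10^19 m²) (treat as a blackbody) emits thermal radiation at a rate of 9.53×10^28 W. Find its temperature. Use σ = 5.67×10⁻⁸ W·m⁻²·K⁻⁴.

T ≈ 12100 K

From P = σAT⁴, T = (P / σA)^(1/4) = (9.53×10^28 / (5.67×10⁻⁸ × 7.75×10^19))^(1/4).
T = (2.17×10^16)^(1/4) = 12100 K.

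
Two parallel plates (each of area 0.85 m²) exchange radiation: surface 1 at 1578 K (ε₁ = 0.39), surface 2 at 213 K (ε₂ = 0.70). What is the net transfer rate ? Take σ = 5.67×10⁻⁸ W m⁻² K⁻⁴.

For two large parallel gray plates, q = σ(T₁⁴ − T₂⁴) / (1/ε₁ + 1/ε₂ − 1).
1/ε₁ + 1/ε₂ − 1 = 1/0.39 + 1/0.70 − 1 = 2.993.
T₁⁴ − T₂⁴ = 6.20×10^12 − 2.06×10^9 = 6.20×10^12 K⁴.
q = 5.67×10⁻⁸ × 6.20×10^12 / 2.993 = 1.17×10^5 W/m².
Q = q·A = 1.17×10^5 × 0.85 = 99800 W.

Q ≈ 99800 W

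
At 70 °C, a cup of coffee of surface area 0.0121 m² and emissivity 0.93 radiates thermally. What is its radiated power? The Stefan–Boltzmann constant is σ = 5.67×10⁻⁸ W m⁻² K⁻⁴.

P ≈ 8.83 W

70 °C = 343 K.
Stefan–Boltzmann: P = εσAT⁴ = 0.93 × 5.67×10⁻⁸ × 0.0121 × (343)⁴ = 0.93 × 5.67×10⁻⁸ × 0.0121 × 1.38×10^10.
P = 8.83 W.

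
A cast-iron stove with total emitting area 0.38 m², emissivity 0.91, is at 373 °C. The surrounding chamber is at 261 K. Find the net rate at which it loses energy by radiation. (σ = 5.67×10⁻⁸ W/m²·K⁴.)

Convert: 373 °C = 646 K.
Q = εσA(T⁴ − T_s⁴). T⁴ − T_s⁴ = (646)⁴ − (261)⁴ = 1.74×10^11 − 4.64×10^9 = 1.70×10^11 K⁴.
Q = 0.91 × 5.67×10⁻⁸ × 0.380 × 1.70×10^11 = 3320 W.

Q ≈ 3320 W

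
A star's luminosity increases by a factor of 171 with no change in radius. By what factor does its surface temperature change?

P ∝ T⁴ ⇒ T ∝ P^(1/4), so T scales by (171)^(1/4) = 3.62.

factor ≈ 3.62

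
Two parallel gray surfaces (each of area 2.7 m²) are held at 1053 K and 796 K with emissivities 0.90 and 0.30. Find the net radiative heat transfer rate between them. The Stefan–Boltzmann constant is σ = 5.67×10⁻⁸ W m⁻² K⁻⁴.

For two large parallel gray plates, q = σ(T₁⁴ − T₂⁴) / (1/ε₁ + 1/ε₂ − 1).
1/ε₁ + 1/ε₂ − 1 = 1/0.90 + 1/0.30 − 1 = 3.444.
T₁⁴ − T₂⁴ = 1.23×10^12 − 4.01×10^11 = 8.28×10^11 K⁴.
q = 5.67×10⁻⁸ × 8.28×10^11 / 3.444 = 13600 W/m².
Q = q·A = 13600 × 2.7 = 36800 W.

Q ≈ 36800 W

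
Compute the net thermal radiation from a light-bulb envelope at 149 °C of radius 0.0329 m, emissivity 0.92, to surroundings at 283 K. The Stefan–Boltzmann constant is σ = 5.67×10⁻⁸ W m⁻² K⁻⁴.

A = 4πr² = 4π × (0.0329)² = 0.0136 m².
Convert: 149 °C = 422 K.
Q = εσA(T⁴ − T_s⁴). T⁴ − T_s⁴ = (422)⁴ − (283)⁴ = 3.17×10^10 − 6.41×10^9 = 2.53×10^10 K⁴.
Q = 0.92 × 5.67×10⁻⁸ × 0.0136 × 2.53×10^10 = 18.0 W.

Q ≈ 18.0 W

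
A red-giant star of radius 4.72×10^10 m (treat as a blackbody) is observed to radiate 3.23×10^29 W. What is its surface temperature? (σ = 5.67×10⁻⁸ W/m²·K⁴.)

T ≈ 3780 K

A = 4πr² = 4π × (4.72×10^10)² = 2.80×10^22 m².
From P = σAT⁴, T = (P / σA)^(1/4) = (3.23×10^29 / (5.67×10⁻⁸ × 2.80×10^22))^(1/4).
T = (2.03×10^14)^(1/4) = 3780 K.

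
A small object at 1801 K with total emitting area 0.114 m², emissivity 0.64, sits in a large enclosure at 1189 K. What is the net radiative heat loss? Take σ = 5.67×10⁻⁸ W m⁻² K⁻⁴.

Q = εσA(T⁴ − T_s⁴). T⁴ − T_s⁴ = (1801)⁴ − (1189)⁴ = 1.05×10^13 − 2.00×10^12 = 8.52×10^12 K⁴.
Q = 0.64 × 5.67×10⁻⁸ × 0.114 × 8.52×10^12 = 35300 W.

Q ≈ 35300 W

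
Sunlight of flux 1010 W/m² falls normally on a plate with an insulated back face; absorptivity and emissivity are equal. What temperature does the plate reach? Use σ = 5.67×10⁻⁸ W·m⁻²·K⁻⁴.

T ≈ 365 K

Absorbed flux αS = emitted flux εσT⁴ (one radiating face); with α = ε, T = (S/σ)^(1/4).
T = (1010 / 5.67×10⁻⁸)^(1/4) = (1.78×10^10)^(1/4).
T = 365 K.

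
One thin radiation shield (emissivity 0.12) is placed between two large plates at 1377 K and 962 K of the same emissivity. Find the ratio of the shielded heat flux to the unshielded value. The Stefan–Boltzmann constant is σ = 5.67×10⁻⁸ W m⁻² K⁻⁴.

With N identical shields there are N+1 = 2 gaps in series, each with the same radiative resistance, so the flux falls to 1/(N+1) of its unshielded value.

ratio ≈ 0.500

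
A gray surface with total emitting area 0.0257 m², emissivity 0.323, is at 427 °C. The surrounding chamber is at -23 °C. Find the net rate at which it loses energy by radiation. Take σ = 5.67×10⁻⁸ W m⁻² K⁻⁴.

Q ≈ 111 W

Convert: 427 °C = 700 K; -23 °C = 250 K.
Q = εσA(T⁴ − T_s⁴). T⁴ − T_s⁴ = (700)⁴ − (250)⁴ = 2.40×10^11 − 3.91×10^9 = 2.36×10^11 K⁴.
Q = 0.323 × 5.67×10⁻⁸ × 0.0257 × 2.36×10^11 = 111 W.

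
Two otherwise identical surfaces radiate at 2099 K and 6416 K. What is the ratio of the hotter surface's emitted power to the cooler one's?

P ∝ T⁴, so the ratio is (6416/2099)⁴ = (3.057)⁴ = 87.3.

ratio ≈ 87.3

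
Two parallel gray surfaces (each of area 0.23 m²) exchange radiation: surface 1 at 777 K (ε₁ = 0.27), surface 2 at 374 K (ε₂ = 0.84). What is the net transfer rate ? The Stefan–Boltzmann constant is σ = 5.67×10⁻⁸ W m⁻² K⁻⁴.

Q ≈ 1160 W

For two large parallel gray plates, q = σ(T₁⁴ − T₂⁴) / (1/ε₁ + 1/ε₂ − 1).
1/ε₁ + 1/ε₂ − 1 = 1/0.27 + 1/0.84 − 1 = 3.894.
T₁⁴ − T₂⁴ = 3.64×10^11 − 1.96×10^10 = 3.45×10^11 K⁴.
q = 5.67×10⁻⁸ × 3.45×10^11 / 3.894 = 5020 W/m².
Q = q·A = 5020 × 0.23 = 1160 W.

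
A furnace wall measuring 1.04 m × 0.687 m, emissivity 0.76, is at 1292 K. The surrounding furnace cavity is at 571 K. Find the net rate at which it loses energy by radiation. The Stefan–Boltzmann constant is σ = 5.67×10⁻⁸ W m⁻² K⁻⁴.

A = 1.04 × 0.687 = 0.714 m².
Q = εσA(T⁴ − T_s⁴). T⁴ − T_s⁴ = (1292)⁴ − (571)⁴ = 2.79×10^12 − 1.06×10^11 = 2.68×10^12 K⁴.
Q = 0.76 × 5.67×10⁻⁸ × 0.714 × 2.68×10^12 = 82500 W.

Q ≈ 82500 W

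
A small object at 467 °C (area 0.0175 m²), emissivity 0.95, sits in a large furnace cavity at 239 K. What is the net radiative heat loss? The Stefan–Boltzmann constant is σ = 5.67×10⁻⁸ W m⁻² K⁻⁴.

Q ≈ 280 W

Convert: 467 °C = 740 K.
Q = εσA(T⁴ − T_s⁴). T⁴ − T_s⁴ = (740)⁴ − (239)⁴ = 3.00×10^11 − 3.26×10^9 = 2.97×10^11 K⁴.
Q = 0.95 × 5.67×10⁻⁸ × 0.0175 × 2.97×10^11 = 280 W.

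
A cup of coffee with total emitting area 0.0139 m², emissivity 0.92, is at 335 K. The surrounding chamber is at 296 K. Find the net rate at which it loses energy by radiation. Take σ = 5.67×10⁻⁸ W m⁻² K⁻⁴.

Q = εσA(T⁴ − T_s⁴). T⁴ − T_s⁴ = (335)⁴ − (296)⁴ = 1.26×10^10 − 7.68×10^9 = 4.92×10^9 K⁴.
Q = 0.92 × 5.67×10⁻⁸ × 0.0139 × 4.92×10^9 = 3.57 W.

Q ≈ 3.57 W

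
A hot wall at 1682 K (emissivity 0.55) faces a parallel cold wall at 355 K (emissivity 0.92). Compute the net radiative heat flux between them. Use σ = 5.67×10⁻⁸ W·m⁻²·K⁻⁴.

For two large parallel gray plates, q = σ(T₁⁴ − T₂⁴) / (1/ε₁ + 1/ε₂ − 1).
1/ε₁ + 1/ε₂ − 1 = 1/0.55 + 1/0.92 − 1 = 1.905.
T₁⁴ − T₂⁴ = 8.00×10^12 − 1.59×10^10 = 7.99×10^12 K⁴.
q = 5.67×10⁻⁸ × 7.99×10^12 / 1.905 = 2.38×10^5 W/m².

q ≈ 2.38×10^5 W/m²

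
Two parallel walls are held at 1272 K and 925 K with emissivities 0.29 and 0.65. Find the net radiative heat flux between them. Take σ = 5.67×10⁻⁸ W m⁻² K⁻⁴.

For two large parallel gray plates, q = σ(T₁⁴ − T₂⁴) / (1/ε₁ + 1/ε₂ − 1).
1/ε₁ + 1/ε₂ − 1 = 1/0.29 + 1/0.65 − 1 = 3.987.
T₁⁴ − T₂⁴ = 2.62×10^12 − 7.32×10^11 = 1.89×10^12 K⁴.
q = 5.67×10⁻⁸ × 1.89×10^12 / 3.987 = 26800 W/m².

q ≈ 26800 W/m²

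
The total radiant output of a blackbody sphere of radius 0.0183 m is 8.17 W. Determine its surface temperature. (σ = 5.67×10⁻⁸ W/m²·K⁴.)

T ≈ 430 K

A = 4πr² = 4π × (0.0183)² = 4.21×10^-3 m².
From P = σAT⁴, T = (P / σA)^(1/4) = (8.17 / (5.67×10⁻⁸ × 4.21×10^-3))^(1/4).
T = (3.42×10^10)^(1/4) = 430 K.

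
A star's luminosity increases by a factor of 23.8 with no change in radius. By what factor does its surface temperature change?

factor ≈ 2.21

P ∝ T⁴ ⇒ T ∝ P^(1/4), so T scales by (23.8)^(1/4) = 2.21.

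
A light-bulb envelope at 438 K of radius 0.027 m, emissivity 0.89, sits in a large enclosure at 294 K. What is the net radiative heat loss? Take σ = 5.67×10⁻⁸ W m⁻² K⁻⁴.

A = 4πr² = 4π × (0.027)² = 9.16×10^-3 m².
Q = εσA(T⁴ − T_s⁴). T⁴ − T_s⁴ = (438)⁴ − (294)⁴ = 3.68×10^10 − 7.47×10^9 = 2.93×10^10 K⁴.
Q = 0.89 × 5.67×10⁻⁸ × 9.16×10^-3 × 2.93×10^10 = 13.6 W.

Q ≈ 13.6 W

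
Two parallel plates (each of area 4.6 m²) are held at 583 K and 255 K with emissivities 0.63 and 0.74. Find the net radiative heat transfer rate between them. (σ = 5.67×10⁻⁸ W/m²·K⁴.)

For two large parallel gray plates, q = σ(T₁⁴ − T₂⁴) / (1/ε₁ + 1/ε₂ − 1).
1/ε₁ + 1/ε₂ − 1 = 1/0.63 + 1/0.74 − 1 = 1.939.
T₁⁴ − T₂⁴ = 1.16×10^11 − 4.23×10^9 = 1.11×10^11 K⁴.
q = 5.67×10⁻⁸ × 1.11×10^11 / 1.939 = 3260 W/m².
Q = q·A = 3260 × 4.6 = 15000 W.

Q ≈ 15000 W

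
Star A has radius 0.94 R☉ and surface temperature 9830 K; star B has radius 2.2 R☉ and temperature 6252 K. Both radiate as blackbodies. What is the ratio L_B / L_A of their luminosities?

L = 4πR²σT⁴ ∝ R²T⁴, so L_B/L_A = (2.2/0.94)² × (6252/9830)⁴ = 5.48 × 0.164 = 0.896.

L_B/L_A ≈ 0.896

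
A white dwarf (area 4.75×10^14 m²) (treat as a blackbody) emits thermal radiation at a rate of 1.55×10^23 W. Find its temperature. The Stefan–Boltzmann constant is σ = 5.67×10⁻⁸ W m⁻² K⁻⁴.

T ≈ 8710 K

From P = σAT⁴, T = (P / σA)^(1/4) = (1.55×10^23 / (5.67×10⁻⁸ × 4.75×10^14))^(1/4).
T = (5.76×10^15)^(1/4) = 8710 K.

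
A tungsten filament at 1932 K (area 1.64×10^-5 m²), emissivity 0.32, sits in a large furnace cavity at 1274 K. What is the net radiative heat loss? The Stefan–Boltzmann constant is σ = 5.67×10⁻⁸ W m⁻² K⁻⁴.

Q ≈ 3.36 W

Q = εσA(T⁴ − T_s⁴). T⁴ − T_s⁴ = (1932)⁴ − (1274)⁴ = 1.39×10^13 − 2.63×10^12 = 1.13×10^13 K⁴.
Q = 0.32 × 5.67×10⁻⁸ × 1.64×10^-5 × 1.13×10^13 = 3.36 W.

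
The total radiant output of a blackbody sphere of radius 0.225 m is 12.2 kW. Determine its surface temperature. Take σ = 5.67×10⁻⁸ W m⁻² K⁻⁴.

A = 4πr² = 4π × (0.225)² = 0.636 m².
From P = σAT⁴, T = (P / σA)^(1/4) = (12200 / (5.67×10⁻⁸ × 0.636))^(1/4).
T = (3.38×10^11)^(1/4) = 763 K.

T ≈ 763 K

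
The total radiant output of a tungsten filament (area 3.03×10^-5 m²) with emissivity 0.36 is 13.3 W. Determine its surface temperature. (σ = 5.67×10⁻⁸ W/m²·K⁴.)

From P = εσAT⁴, T = (P / εσA)^(1/4) = (13.3 / (0.36 × 5.67×10⁻⁸ × 3.03×10^-5))^(1/4).
T = (2.15×10^13)^(1/4) = 2150 K.

T ≈ 2150 K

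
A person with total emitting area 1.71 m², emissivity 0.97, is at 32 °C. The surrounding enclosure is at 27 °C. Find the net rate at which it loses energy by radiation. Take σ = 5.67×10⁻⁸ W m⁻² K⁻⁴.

Convert: 32 °C = 305 K; 27 °C = 300 K.
Q = εσA(T⁴ − T_s⁴). T⁴ − T_s⁴ = (305)⁴ − (300)⁴ = 8.65×10^9 − 8.10×10^9 = 5.54×10^8 K⁴.
Q = 0.97 × 5.67×10⁻⁸ × 1.71 × 5.54×10^8 = 52.1 W.

Q ≈ 52.1 W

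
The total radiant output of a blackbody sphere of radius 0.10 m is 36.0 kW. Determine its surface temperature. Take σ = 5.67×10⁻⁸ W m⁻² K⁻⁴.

A = 4πr² = 4π × (0.10)² = 0.126 m².
From P = σAT⁴, T = (P / σA)^(1/4) = (36000 / (5.67×10⁻⁸ × 0.126))^(1/4).
T = (5.05×10^12)^(1/4) = 1500 K.

T ≈ 1500 K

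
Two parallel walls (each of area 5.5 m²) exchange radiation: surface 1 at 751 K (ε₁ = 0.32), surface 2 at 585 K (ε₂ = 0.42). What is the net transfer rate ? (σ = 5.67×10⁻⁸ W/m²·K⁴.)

For two large parallel gray plates, q = σ(T₁⁴ − T₂⁴) / (1/ε₁ + 1/ε₂ − 1).
1/ε₁ + 1/ε₂ − 1 = 1/0.32 + 1/0.42 − 1 = 4.506.
T₁⁴ − T₂⁴ = 3.18×10^11 − 1.17×10^11 = 2.01×10^11 K⁴.
q = 5.67×10⁻⁸ × 2.01×10^11 / 4.506 = 2530 W/m².
Q = q·A = 2530 × 5.5 = 13900 W.

Q ≈ 13900 W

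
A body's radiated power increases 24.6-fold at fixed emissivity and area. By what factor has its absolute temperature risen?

factor ≈ 2.23

P ∝ T⁴ ⇒ T ∝ P^(1/4), so T scales by (24.6)^(1/4) = 2.23.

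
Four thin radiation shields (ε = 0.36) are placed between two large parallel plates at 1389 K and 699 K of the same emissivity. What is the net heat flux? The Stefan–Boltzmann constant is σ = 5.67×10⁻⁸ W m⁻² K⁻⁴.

Each of the 5 gaps contributes resistance (2/ε − 1) = 2/0.36 − 1 = 4.556; total = 22.78.
q = σ(T₁⁴ − T₂⁴) / 22.78 = 5.67×10⁻⁸ × 3.48×10^12 / 22.78 = 8670 W/m².

q ≈ 8670 W/m²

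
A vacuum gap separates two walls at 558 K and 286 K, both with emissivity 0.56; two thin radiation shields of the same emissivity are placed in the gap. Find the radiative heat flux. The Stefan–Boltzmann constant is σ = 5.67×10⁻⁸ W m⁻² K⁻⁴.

Each of the 3 gaps contributes resistance (2/ε − 1) = 2/0.56 − 1 = 2.571; total = 7.714.
q = σ(T₁⁴ − T₂⁴) / 7.714 = 5.67×10⁻⁸ × 9.03×10^10 / 7.714 = 663 W/m².

q ≈ 663 W/m²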